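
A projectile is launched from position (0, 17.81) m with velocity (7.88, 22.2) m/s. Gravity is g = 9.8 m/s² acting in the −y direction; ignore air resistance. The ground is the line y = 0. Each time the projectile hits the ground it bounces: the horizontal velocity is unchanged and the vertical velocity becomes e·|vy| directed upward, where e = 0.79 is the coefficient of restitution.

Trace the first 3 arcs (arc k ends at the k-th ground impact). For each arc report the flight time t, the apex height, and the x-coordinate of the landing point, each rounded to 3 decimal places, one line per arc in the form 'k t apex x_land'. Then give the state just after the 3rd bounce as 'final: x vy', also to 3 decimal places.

1 5.226 42.955 41.182
2 4.678 26.808 78.045
3 3.696 16.731 107.167
final: 107.167 14.306

Arc 1: start y=17.810, vy=22.200 → t=5.226, apex=42.955, x_land=41.182, impact vy=-29.016
  bounce: vy ← 0.79·29.016 = 22.922
Arc 2: start y=0.000, vy=22.922 → t=4.678, apex=26.808, x_land=78.045, impact vy=-22.922
  bounce: vy ← 0.79·22.922 = 18.109
Arc 3: start y=0.000, vy=18.109 → t=3.696, apex=16.731, x_land=107.167, impact vy=-18.109
  bounce: vy ← 0.79·18.109 = 14.306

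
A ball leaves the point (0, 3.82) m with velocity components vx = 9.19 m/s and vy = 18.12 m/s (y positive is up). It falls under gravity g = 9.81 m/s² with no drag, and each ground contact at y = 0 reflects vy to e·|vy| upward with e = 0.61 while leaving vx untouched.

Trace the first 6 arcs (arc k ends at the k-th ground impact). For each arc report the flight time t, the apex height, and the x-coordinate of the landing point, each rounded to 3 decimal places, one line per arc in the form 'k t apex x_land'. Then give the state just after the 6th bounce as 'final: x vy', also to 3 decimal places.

1 3.894 20.555 35.788
2 2.497 7.648 58.739
3 1.523 2.846 72.739
4 0.929 1.059 81.280
5 0.567 0.394 86.489
6 0.346 0.147 89.667
final: 89.667 1.035

Arc 1: start y=3.820, vy=18.120 → t=3.894, apex=20.555, x_land=35.788, impact vy=-20.082
  bounce: vy ← 0.61·20.082 = 12.250
Arc 2: start y=0.000, vy=12.250 → t=2.497, apex=7.648, x_land=58.739, impact vy=-12.250
  bounce: vy ← 0.61·12.250 = 7.472
Arc 3: start y=0.000, vy=7.472 → t=1.523, apex=2.846, x_land=72.739, impact vy=-7.472
  bounce: vy ← 0.61·7.472 = 4.558
Arc 4: start y=0.000, vy=4.558 → t=0.929, apex=1.059, x_land=81.280, impact vy=-4.558
  bounce: vy ← 0.61·4.558 = 2.781
Arc 5: start y=0.000, vy=2.781 → t=0.567, apex=0.394, x_land=86.489, impact vy=-2.781
  bounce: vy ← 0.61·2.781 = 1.696
Arc 6: start y=0.000, vy=1.696 → t=0.346, apex=0.147, x_land=89.667, impact vy=-1.696
  bounce: vy ← 0.61·1.696 = 1.035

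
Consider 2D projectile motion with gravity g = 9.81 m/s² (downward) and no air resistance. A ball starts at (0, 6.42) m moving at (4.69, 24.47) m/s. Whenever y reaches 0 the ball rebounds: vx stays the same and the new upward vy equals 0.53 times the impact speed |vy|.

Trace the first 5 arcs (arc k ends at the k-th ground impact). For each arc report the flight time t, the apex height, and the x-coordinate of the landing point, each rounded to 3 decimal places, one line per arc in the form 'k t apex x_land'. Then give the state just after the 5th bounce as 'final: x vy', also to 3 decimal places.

Arc 1: start y=6.420, vy=24.470 → t=5.239, apex=36.939, x_land=24.569, impact vy=-26.921
  bounce: vy ← 0.53·26.921 = 14.268
Arc 2: start y=0.000, vy=14.268 → t=2.909, apex=10.376, x_land=38.212, impact vy=-14.268
  bounce: vy ← 0.53·14.268 = 7.562
Arc 3: start y=0.000, vy=7.562 → t=1.542, apex=2.915, x_land=45.443, impact vy=-7.562
  bounce: vy ← 0.53·7.562 = 4.008
Arc 4: start y=0.000, vy=4.008 → t=0.817, apex=0.819, x_land=49.275, impact vy=-4.008
  bounce: vy ← 0.53·4.008 = 2.124
Arc 5: start y=0.000, vy=2.124 → t=0.433, apex=0.230, x_land=51.306, impact vy=-2.124
  bounce: vy ← 0.53·2.124 = 1.126

1 5.239 36.939 24.569
2 2.909 10.376 38.212
3 1.542 2.915 45.443
4 0.817 0.819 49.275
5 0.433 0.230 51.306
final: 51.306 1.126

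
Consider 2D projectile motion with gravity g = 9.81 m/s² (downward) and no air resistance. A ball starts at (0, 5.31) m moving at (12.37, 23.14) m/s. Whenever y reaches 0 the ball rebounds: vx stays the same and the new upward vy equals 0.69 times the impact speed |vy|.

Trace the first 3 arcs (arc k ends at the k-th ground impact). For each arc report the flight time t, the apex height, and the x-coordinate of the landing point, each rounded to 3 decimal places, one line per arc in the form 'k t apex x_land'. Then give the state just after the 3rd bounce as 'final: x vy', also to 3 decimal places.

1 4.937 32.602 61.070
2 3.558 15.522 105.079
3 2.455 7.390 135.446
final: 135.446 8.308

Arc 1: start y=5.310, vy=23.140 → t=4.937, apex=32.602, x_land=61.070, impact vy=-25.291
  bounce: vy ← 0.69·25.291 = 17.451
Arc 2: start y=0.000, vy=17.451 → t=3.558, apex=15.522, x_land=105.079, impact vy=-17.451
  bounce: vy ← 0.69·17.451 = 12.041
Arc 3: start y=0.000, vy=12.041 → t=2.455, apex=7.390, x_land=135.446, impact vy=-12.041
  bounce: vy ← 0.69·12.041 = 8.308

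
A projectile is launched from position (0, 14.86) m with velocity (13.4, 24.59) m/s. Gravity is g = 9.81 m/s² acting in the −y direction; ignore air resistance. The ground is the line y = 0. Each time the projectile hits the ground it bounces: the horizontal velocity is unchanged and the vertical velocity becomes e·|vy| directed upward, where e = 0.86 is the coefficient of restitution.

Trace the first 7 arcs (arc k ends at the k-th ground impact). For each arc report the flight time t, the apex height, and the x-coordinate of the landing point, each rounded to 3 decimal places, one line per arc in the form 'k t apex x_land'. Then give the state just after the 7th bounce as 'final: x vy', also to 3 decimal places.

Arc 1: start y=14.860, vy=24.590 → t=5.558, apex=45.679, x_land=74.481, impact vy=-29.937
  bounce: vy ← 0.86·29.937 = 25.746
Arc 2: start y=0.000, vy=25.746 → t=5.249, apex=33.784, x_land=144.816, impact vy=-25.746
  bounce: vy ← 0.86·25.746 = 22.141
Arc 3: start y=0.000, vy=22.141 → t=4.514, apex=24.987, x_land=205.304, impact vy=-22.141
  bounce: vy ← 0.86·22.141 = 19.042
Arc 4: start y=0.000, vy=19.042 → t=3.882, apex=18.480, x_land=257.324, impact vy=-19.042
  bounce: vy ← 0.86·19.042 = 16.376
Arc 5: start y=0.000, vy=16.376 → t=3.339, apex=13.668, x_land=302.061, impact vy=-16.376
  bounce: vy ← 0.86·16.376 = 14.083
Arc 6: start y=0.000, vy=14.083 → t=2.871, apex=10.109, x_land=340.535, impact vy=-14.083
  bounce: vy ← 0.86·14.083 = 12.112
Arc 7: start y=0.000, vy=12.112 → t=2.469, apex=7.476, x_land=373.623, impact vy=-12.112
  bounce: vy ← 0.86·12.112 = 10.416

1 5.558 45.679 74.481
2 5.249 33.784 144.816
3 4.514 24.987 205.304
4 3.882 18.480 257.324
5 3.339 13.668 302.061
6 2.871 10.109 340.535
7 2.469 7.476 373.623
final: 373.623 10.416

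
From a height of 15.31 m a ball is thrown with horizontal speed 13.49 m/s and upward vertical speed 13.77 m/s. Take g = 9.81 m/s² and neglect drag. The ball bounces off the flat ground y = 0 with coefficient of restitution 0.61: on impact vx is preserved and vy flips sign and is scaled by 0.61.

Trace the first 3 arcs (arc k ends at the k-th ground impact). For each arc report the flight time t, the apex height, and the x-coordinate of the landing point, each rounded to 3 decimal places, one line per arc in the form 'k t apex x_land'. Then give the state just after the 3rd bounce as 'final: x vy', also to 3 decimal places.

Arc 1: start y=15.310, vy=13.770 → t=3.660, apex=24.974, x_land=49.375, impact vy=-22.136
  bounce: vy ← 0.61·22.136 = 13.503
Arc 2: start y=0.000, vy=13.503 → t=2.753, apex=9.293, x_land=86.511, impact vy=-13.503
  bounce: vy ← 0.61·13.503 = 8.237
Arc 3: start y=0.000, vy=8.237 → t=1.679, apex=3.458, x_land=109.165, impact vy=-8.237
  bounce: vy ← 0.61·8.237 = 5.024

1 3.660 24.974 49.375
2 2.753 9.293 86.511
3 1.679 3.458 109.165
final: 109.165 5.024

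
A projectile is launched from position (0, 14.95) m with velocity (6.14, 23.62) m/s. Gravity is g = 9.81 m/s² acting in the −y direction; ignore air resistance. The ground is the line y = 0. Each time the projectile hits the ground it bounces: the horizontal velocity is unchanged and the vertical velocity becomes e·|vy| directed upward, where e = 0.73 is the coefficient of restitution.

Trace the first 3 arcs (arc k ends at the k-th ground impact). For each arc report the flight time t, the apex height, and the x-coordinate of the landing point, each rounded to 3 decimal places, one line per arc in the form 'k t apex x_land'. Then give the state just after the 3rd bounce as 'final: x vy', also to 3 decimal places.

Arc 1: start y=14.950, vy=23.620 → t=5.382, apex=43.385, x_land=33.044, impact vy=-29.176
  bounce: vy ← 0.73·29.176 = 21.298
Arc 2: start y=0.000, vy=21.298 → t=4.342, apex=23.120, x_land=59.705, impact vy=-21.298
  bounce: vy ← 0.73·21.298 = 15.548
Arc 3: start y=0.000, vy=15.548 → t=3.170, apex=12.321, x_land=79.168, impact vy=-15.548
  bounce: vy ← 0.73·15.548 = 11.350

1 5.382 43.385 33.044
2 4.342 23.120 59.705
3 3.170 12.321 79.168
final: 79.168 11.350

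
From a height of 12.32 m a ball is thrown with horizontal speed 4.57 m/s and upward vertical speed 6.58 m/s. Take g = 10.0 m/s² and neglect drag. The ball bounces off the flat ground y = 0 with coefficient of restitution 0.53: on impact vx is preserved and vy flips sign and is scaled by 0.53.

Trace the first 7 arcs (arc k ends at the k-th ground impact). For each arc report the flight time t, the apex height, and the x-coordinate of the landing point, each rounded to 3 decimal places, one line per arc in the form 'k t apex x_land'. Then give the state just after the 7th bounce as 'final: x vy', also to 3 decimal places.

1 2.360 14.485 10.785
2 1.804 4.069 19.030
3 0.956 1.143 23.400
4 0.507 0.321 25.716
5 0.269 0.090 26.944
6 0.142 0.025 27.594
7 0.075 0.007 27.939
final: 27.939 0.200

Arc 1: start y=12.320, vy=6.580 → t=2.360, apex=14.485, x_land=10.785, impact vy=-17.020
  bounce: vy ← 0.53·17.020 = 9.021
Arc 2: start y=0.000, vy=9.021 → t=1.804, apex=4.069, x_land=19.030, impact vy=-9.021
  bounce: vy ← 0.53·9.021 = 4.781
Arc 3: start y=0.000, vy=4.781 → t=0.956, apex=1.143, x_land=23.400, impact vy=-4.781
  bounce: vy ← 0.53·4.781 = 2.534
Arc 4: start y=0.000, vy=2.534 → t=0.507, apex=0.321, x_land=25.716, impact vy=-2.534
  bounce: vy ← 0.53·2.534 = 1.343
Arc 5: start y=0.000, vy=1.343 → t=0.269, apex=0.090, x_land=26.944, impact vy=-1.343
  bounce: vy ← 0.53·1.343 = 0.712
Arc 6: start y=0.000, vy=0.712 → t=0.142, apex=0.025, x_land=27.594, impact vy=-0.712
  bounce: vy ← 0.53·0.712 = 0.377
Arc 7: start y=0.000, vy=0.377 → t=0.075, apex=0.007, x_land=27.939, impact vy=-0.377
  bounce: vy ← 0.53·0.377 = 0.200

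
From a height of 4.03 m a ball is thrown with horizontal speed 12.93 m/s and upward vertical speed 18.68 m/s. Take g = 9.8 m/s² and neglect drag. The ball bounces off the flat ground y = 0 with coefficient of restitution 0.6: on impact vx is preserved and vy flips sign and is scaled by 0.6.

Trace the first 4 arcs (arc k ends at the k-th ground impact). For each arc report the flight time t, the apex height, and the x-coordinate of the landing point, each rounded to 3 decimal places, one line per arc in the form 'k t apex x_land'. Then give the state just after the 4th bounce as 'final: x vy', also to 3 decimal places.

Arc 1: start y=4.030, vy=18.680 → t=4.017, apex=21.833, x_land=51.940, impact vy=-20.686
  bounce: vy ← 0.6·20.686 = 12.412
Arc 2: start y=0.000, vy=12.412 → t=2.533, apex=7.860, x_land=84.692, impact vy=-12.412
  bounce: vy ← 0.6·12.412 = 7.447
Arc 3: start y=0.000, vy=7.447 → t=1.520, apex=2.830, x_land=104.343, impact vy=-7.447
  bounce: vy ← 0.6·7.447 = 4.468
Arc 4: start y=0.000, vy=4.468 → t=0.912, apex=1.019, x_land=116.134, impact vy=-4.468
  bounce: vy ← 0.6·4.468 = 2.681

1 4.017 21.833 51.940
2 2.533 7.860 84.692
3 1.520 2.830 104.343
4 0.912 1.019 116.134
final: 116.134 2.681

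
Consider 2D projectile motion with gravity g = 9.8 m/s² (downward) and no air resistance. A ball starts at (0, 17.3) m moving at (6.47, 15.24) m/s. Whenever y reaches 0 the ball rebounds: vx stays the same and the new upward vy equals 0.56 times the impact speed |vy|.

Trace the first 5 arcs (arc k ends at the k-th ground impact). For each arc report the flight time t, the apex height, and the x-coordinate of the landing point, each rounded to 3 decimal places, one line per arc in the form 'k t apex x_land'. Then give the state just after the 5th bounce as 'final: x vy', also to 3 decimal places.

1 3.994 29.150 25.842
2 2.732 9.141 43.516
3 1.530 2.867 53.414
4 0.857 0.899 58.957
5 0.480 0.282 62.061
final: 62.061 1.316

Arc 1: start y=17.300, vy=15.240 → t=3.994, apex=29.150, x_land=25.842, impact vy=-23.903
  bounce: vy ← 0.56·23.903 = 13.385
Arc 2: start y=0.000, vy=13.385 → t=2.732, apex=9.141, x_land=43.516, impact vy=-13.385
  bounce: vy ← 0.56·13.385 = 7.496
Arc 3: start y=0.000, vy=7.496 → t=1.530, apex=2.867, x_land=53.414, impact vy=-7.496
  bounce: vy ← 0.56·7.496 = 4.198
Arc 4: start y=0.000, vy=4.198 → t=0.857, apex=0.899, x_land=58.957, impact vy=-4.198
  bounce: vy ← 0.56·4.198 = 2.351
Arc 5: start y=0.000, vy=2.351 → t=0.480, apex=0.282, x_land=62.061, impact vy=-2.351
  bounce: vy ← 0.56·2.351 = 1.316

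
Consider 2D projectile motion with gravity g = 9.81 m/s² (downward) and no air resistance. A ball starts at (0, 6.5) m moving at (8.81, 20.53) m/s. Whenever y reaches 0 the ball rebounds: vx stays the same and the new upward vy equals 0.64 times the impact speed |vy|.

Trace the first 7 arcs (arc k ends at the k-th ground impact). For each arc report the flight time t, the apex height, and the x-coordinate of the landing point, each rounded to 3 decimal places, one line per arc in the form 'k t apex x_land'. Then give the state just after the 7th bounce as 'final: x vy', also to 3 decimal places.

1 4.481 27.982 39.480
2 3.057 11.462 66.414
3 1.957 4.695 83.652
4 1.252 1.923 94.684
5 0.801 0.788 101.745
6 0.513 0.323 106.264
7 0.328 0.132 109.156
final: 109.156 1.031

Arc 1: start y=6.500, vy=20.530 → t=4.481, apex=27.982, x_land=39.480, impact vy=-23.431
  bounce: vy ← 0.64·23.431 = 14.996
Arc 2: start y=0.000, vy=14.996 → t=3.057, apex=11.462, x_land=66.414, impact vy=-14.996
  bounce: vy ← 0.64·14.996 = 9.597
Arc 3: start y=0.000, vy=9.597 → t=1.957, apex=4.695, x_land=83.652, impact vy=-9.597
  bounce: vy ← 0.64·9.597 = 6.142
Arc 4: start y=0.000, vy=6.142 → t=1.252, apex=1.923, x_land=94.684, impact vy=-6.142
  bounce: vy ← 0.64·6.142 = 3.931
Arc 5: start y=0.000, vy=3.931 → t=0.801, apex=0.788, x_land=101.745, impact vy=-3.931
  bounce: vy ← 0.64·3.931 = 2.516
Arc 6: start y=0.000, vy=2.516 → t=0.513, apex=0.323, x_land=106.264, impact vy=-2.516
  bounce: vy ← 0.64·2.516 = 1.610
Arc 7: start y=0.000, vy=1.610 → t=0.328, apex=0.132, x_land=109.156, impact vy=-1.610
  bounce: vy ← 0.64·1.610 = 1.031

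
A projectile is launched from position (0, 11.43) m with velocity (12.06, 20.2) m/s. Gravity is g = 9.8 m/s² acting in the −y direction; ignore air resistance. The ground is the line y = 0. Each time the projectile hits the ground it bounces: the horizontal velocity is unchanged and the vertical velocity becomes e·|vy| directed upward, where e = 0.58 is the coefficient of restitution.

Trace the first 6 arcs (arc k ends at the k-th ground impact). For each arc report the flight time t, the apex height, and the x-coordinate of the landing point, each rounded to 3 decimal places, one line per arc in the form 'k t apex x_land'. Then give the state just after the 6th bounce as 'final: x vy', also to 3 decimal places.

Arc 1: start y=11.430, vy=20.200 → t=4.627, apex=32.248, x_land=55.797, impact vy=-25.141
  bounce: vy ← 0.58·25.141 = 14.582
Arc 2: start y=0.000, vy=14.582 → t=2.976, apex=10.848, x_land=91.686, impact vy=-14.582
  bounce: vy ← 0.58·14.582 = 8.457
Arc 3: start y=0.000, vy=8.457 → t=1.726, apex=3.649, x_land=112.502, impact vy=-8.457
  bounce: vy ← 0.58·8.457 = 4.905
Arc 4: start y=0.000, vy=4.905 → t=1.001, apex=1.228, x_land=124.575, impact vy=-4.905
  bounce: vy ← 0.58·4.905 = 2.845
Arc 5: start y=0.000, vy=2.845 → t=0.581, apex=0.413, x_land=131.577, impact vy=-2.845
  bounce: vy ← 0.58·2.845 = 1.650
Arc 6: start y=0.000, vy=1.650 → t=0.337, apex=0.139, x_land=135.639, impact vy=-1.650
  bounce: vy ← 0.58·1.650 = 0.957

1 4.627 32.248 55.797
2 2.976 10.848 91.686
3 1.726 3.649 112.502
4 1.001 1.228 124.575
5 0.581 0.413 131.577
6 0.337 0.139 135.639
final: 135.639 0.957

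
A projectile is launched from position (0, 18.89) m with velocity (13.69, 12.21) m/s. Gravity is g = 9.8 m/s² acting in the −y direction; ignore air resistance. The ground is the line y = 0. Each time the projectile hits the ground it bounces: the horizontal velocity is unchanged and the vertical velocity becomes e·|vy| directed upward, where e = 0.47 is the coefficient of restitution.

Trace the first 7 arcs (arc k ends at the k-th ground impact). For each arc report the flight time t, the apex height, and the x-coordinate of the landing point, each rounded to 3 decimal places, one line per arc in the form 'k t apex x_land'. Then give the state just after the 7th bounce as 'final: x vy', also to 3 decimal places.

Arc 1: start y=18.890, vy=12.210 → t=3.571, apex=26.496, x_land=48.891, impact vy=-22.789
  bounce: vy ← 0.47·22.789 = 10.711
Arc 2: start y=0.000, vy=10.711 → t=2.186, apex=5.853, x_land=78.816, impact vy=-10.711
  bounce: vy ← 0.47·10.711 = 5.034
Arc 3: start y=0.000, vy=5.034 → t=1.027, apex=1.293, x_land=92.880, impact vy=-5.034
  bounce: vy ← 0.47·5.034 = 2.366
Arc 4: start y=0.000, vy=2.366 → t=0.483, apex=0.286, x_land=99.490, impact vy=-2.366
  bounce: vy ← 0.47·2.366 = 1.112
Arc 5: start y=0.000, vy=1.112 → t=0.227, apex=0.063, x_land=102.597, impact vy=-1.112
  bounce: vy ← 0.47·1.112 = 0.523
Arc 6: start y=0.000, vy=0.523 → t=0.107, apex=0.014, x_land=104.057, impact vy=-0.523
  bounce: vy ← 0.47·0.523 = 0.246
Arc 7: start y=0.000, vy=0.246 → t=0.050, apex=0.003, x_land=104.744, impact vy=-0.246
  bounce: vy ← 0.47·0.246 = 0.115

1 3.571 26.496 48.891
2 2.186 5.853 78.816
3 1.027 1.293 92.880
4 0.483 0.286 99.490
5 0.227 0.063 102.597
6 0.107 0.014 104.057
7 0.050 0.003 104.744
final: 104.744 0.115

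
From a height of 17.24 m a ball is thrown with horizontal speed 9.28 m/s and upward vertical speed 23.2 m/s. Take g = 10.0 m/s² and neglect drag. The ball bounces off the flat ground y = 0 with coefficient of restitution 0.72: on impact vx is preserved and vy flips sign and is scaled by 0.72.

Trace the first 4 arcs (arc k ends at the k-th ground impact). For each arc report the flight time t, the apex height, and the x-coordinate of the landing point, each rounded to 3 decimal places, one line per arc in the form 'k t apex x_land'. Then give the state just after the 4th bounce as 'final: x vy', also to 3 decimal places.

1 5.292 44.152 49.106
2 4.279 22.888 88.816
3 3.081 11.865 117.407
4 2.218 6.151 137.993
final: 137.993 7.986

Arc 1: start y=17.240, vy=23.200 → t=5.292, apex=44.152, x_land=49.106, impact vy=-29.716
  bounce: vy ← 0.72·29.716 = 21.396
Arc 2: start y=0.000, vy=21.396 → t=4.279, apex=22.888, x_land=88.816, impact vy=-21.396
  bounce: vy ← 0.72·21.396 = 15.405
Arc 3: start y=0.000, vy=15.405 → t=3.081, apex=11.865, x_land=117.407, impact vy=-15.405
  bounce: vy ← 0.72·15.405 = 11.091
Arc 4: start y=0.000, vy=11.091 → t=2.218, apex=6.151, x_land=137.993, impact vy=-11.091
  bounce: vy ← 0.72·11.091 = 7.986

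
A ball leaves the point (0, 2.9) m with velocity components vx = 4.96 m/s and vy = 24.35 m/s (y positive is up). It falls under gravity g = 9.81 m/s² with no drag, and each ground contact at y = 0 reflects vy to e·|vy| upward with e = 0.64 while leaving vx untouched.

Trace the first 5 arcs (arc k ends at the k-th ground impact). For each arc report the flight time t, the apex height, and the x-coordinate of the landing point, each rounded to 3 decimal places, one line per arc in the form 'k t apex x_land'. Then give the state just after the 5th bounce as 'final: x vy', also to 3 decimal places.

1 5.081 33.120 25.200
2 3.326 13.566 41.698
3 2.129 5.557 52.256
4 1.362 2.276 59.014
5 0.872 0.932 63.338
final: 63.338 2.737

Arc 1: start y=2.900, vy=24.350 → t=5.081, apex=33.120, x_land=25.200, impact vy=-25.492
  bounce: vy ← 0.64·25.492 = 16.315
Arc 2: start y=0.000, vy=16.315 → t=3.326, apex=13.566, x_land=41.698, impact vy=-16.315
  bounce: vy ← 0.64·16.315 = 10.441
Arc 3: start y=0.000, vy=10.441 → t=2.129, apex=5.557, x_land=52.256, impact vy=-10.441
  bounce: vy ← 0.64·10.441 = 6.682
Arc 4: start y=0.000, vy=6.682 → t=1.362, apex=2.276, x_land=59.014, impact vy=-6.682
  bounce: vy ← 0.64·6.682 = 4.277
Arc 5: start y=0.000, vy=4.277 → t=0.872, apex=0.932, x_land=63.338, impact vy=-4.277
  bounce: vy ← 0.64·4.277 = 2.737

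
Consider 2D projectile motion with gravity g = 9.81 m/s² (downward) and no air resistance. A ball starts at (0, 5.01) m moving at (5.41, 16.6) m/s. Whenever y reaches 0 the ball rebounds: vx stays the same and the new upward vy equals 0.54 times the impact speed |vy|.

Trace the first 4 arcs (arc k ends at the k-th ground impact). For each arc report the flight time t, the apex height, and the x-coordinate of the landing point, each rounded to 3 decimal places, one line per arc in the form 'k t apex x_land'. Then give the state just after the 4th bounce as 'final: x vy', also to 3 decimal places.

1 3.663 19.055 19.818
2 2.129 5.556 31.334
3 1.149 1.620 37.552
4 0.621 0.472 40.910
final: 40.910 1.644

Arc 1: start y=5.010, vy=16.600 → t=3.663, apex=19.055, x_land=19.818, impact vy=-19.335
  bounce: vy ← 0.54·19.335 = 10.441
Arc 2: start y=0.000, vy=10.441 → t=2.129, apex=5.556, x_land=31.334, impact vy=-10.441
  bounce: vy ← 0.54·10.441 = 5.638
Arc 3: start y=0.000, vy=5.638 → t=1.149, apex=1.620, x_land=37.552, impact vy=-5.638
  bounce: vy ← 0.54·5.638 = 3.045
Arc 4: start y=0.000, vy=3.045 → t=0.621, apex=0.472, x_land=40.910, impact vy=-3.045
  bounce: vy ← 0.54·3.045 = 1.644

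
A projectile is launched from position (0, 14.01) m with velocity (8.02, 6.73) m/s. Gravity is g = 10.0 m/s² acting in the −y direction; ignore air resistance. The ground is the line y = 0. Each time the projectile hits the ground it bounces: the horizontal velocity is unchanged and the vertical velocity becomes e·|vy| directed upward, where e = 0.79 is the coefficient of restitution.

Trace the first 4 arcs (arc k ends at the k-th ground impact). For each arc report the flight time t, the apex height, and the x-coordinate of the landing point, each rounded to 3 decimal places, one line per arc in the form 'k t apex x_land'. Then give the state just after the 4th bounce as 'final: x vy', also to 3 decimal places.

Arc 1: start y=14.010, vy=6.730 → t=2.477, apex=16.275, x_land=19.867, impact vy=-18.041
  bounce: vy ← 0.79·18.041 = 14.253
Arc 2: start y=0.000, vy=14.253 → t=2.851, apex=10.157, x_land=42.728, impact vy=-14.253
  bounce: vy ← 0.79·14.253 = 11.260
Arc 3: start y=0.000, vy=11.260 → t=2.252, apex=6.339, x_land=60.789, impact vy=-11.260
  bounce: vy ← 0.79·11.260 = 8.895
Arc 4: start y=0.000, vy=8.895 → t=1.779, apex=3.956, x_land=75.056, impact vy=-8.895
  bounce: vy ← 0.79·8.895 = 7.027

1 2.477 16.275 19.867
2 2.851 10.157 42.728
3 2.252 6.339 60.789
4 1.779 3.956 75.056
final: 75.056 7.027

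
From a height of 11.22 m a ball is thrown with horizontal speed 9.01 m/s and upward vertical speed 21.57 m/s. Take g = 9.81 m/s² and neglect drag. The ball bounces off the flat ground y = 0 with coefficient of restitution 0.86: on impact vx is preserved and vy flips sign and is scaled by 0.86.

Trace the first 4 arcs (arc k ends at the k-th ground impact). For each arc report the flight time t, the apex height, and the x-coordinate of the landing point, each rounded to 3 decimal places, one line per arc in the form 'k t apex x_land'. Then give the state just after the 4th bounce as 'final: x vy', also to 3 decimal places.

Arc 1: start y=11.220, vy=21.570 → t=4.867, apex=34.934, x_land=43.856, impact vy=-26.180
  bounce: vy ← 0.86·26.180 = 22.515
Arc 2: start y=0.000, vy=22.515 → t=4.590, apex=25.837, x_land=85.214, impact vy=-22.515
  bounce: vy ← 0.86·22.515 = 19.363
Arc 3: start y=0.000, vy=19.363 → t=3.948, apex=19.109, x_land=120.782, impact vy=-19.363
  bounce: vy ← 0.86·19.363 = 16.652
Arc 4: start y=0.000, vy=16.652 → t=3.395, apex=14.133, x_land=151.370, impact vy=-16.652
  bounce: vy ← 0.86·16.652 = 14.321

1 4.867 34.934 43.856
2 4.590 25.837 85.214
3 3.948 19.109 120.782
4 3.395 14.133 151.370
final: 151.370 14.321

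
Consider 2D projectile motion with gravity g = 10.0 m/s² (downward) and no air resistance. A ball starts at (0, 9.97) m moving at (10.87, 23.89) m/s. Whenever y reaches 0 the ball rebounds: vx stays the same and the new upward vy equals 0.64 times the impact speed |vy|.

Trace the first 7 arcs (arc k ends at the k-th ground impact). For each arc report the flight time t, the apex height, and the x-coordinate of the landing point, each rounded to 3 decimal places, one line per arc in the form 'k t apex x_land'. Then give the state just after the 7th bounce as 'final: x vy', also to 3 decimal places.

1 5.164 38.507 56.134
2 3.552 15.772 94.746
3 2.273 6.460 119.458
4 1.455 2.646 135.273
5 0.931 1.084 145.395
6 0.596 0.444 151.873
7 0.381 0.182 156.019
final: 156.019 1.221

Arc 1: start y=9.970, vy=23.890 → t=5.164, apex=38.507, x_land=56.134, impact vy=-27.751
  bounce: vy ← 0.64·27.751 = 17.761
Arc 2: start y=0.000, vy=17.761 → t=3.552, apex=15.772, x_land=94.746, impact vy=-17.761
  bounce: vy ← 0.64·17.761 = 11.367
Arc 3: start y=0.000, vy=11.367 → t=2.273, apex=6.460, x_land=119.458, impact vy=-11.367
  bounce: vy ← 0.64·11.367 = 7.275
Arc 4: start y=0.000, vy=7.275 → t=1.455, apex=2.646, x_land=135.273, impact vy=-7.275
  bounce: vy ← 0.64·7.275 = 4.656
Arc 5: start y=0.000, vy=4.656 → t=0.931, apex=1.084, x_land=145.395, impact vy=-4.656
  bounce: vy ← 0.64·4.656 = 2.980
Arc 6: start y=0.000, vy=2.980 → t=0.596, apex=0.444, x_land=151.873, impact vy=-2.980
  bounce: vy ← 0.64·2.980 = 1.907
Arc 7: start y=0.000, vy=1.907 → t=0.381, apex=0.182, x_land=156.019, impact vy=-1.907
  bounce: vy ← 0.64·1.907 = 1.221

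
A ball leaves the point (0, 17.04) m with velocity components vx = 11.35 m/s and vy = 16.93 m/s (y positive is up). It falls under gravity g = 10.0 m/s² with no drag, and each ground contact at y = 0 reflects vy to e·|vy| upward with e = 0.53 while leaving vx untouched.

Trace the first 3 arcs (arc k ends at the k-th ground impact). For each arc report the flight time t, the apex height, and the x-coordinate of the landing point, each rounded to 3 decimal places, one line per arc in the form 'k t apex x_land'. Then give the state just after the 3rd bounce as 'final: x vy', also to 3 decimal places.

1 4.198 31.371 47.646
2 2.655 8.812 77.781
3 1.407 2.475 93.753
final: 93.753 3.729

Arc 1: start y=17.040, vy=16.930 → t=4.198, apex=31.371, x_land=47.646, impact vy=-25.048
  bounce: vy ← 0.53·25.048 = 13.276
Arc 2: start y=0.000, vy=13.276 → t=2.655, apex=8.812, x_land=77.781, impact vy=-13.276
  bounce: vy ← 0.53·13.276 = 7.036
Arc 3: start y=0.000, vy=7.036 → t=1.407, apex=2.475, x_land=93.753, impact vy=-7.036
  bounce: vy ← 0.53·7.036 = 3.729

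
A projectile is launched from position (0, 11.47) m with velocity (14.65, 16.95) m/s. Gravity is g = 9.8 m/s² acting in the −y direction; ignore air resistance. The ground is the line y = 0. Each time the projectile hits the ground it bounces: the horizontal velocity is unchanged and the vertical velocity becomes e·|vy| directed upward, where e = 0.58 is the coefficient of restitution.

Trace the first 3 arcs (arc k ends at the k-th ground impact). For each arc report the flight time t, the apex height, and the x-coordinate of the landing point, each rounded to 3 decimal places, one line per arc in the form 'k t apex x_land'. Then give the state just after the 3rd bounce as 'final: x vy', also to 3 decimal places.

Arc 1: start y=11.470, vy=16.950 → t=4.039, apex=26.128, x_land=59.168, impact vy=-22.630
  bounce: vy ← 0.58·22.630 = 13.125
Arc 2: start y=0.000, vy=13.125 → t=2.679, apex=8.790, x_land=98.410, impact vy=-13.125
  bounce: vy ← 0.58·13.125 = 7.613
Arc 3: start y=0.000, vy=7.613 → t=1.554, apex=2.957, x_land=121.171, impact vy=-7.613
  bounce: vy ← 0.58·7.613 = 4.415

1 4.039 26.128 59.168
2 2.679 8.790 98.410
3 1.554 2.957 121.171
final: 121.171 4.415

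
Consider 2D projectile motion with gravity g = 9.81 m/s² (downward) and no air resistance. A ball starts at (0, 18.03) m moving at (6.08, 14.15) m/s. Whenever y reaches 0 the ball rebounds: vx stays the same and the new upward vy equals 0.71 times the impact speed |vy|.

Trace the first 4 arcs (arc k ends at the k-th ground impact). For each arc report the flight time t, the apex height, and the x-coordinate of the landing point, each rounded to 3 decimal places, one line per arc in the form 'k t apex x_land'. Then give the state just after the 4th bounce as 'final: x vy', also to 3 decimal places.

1 3.842 28.235 23.357
2 3.407 14.233 44.071
3 2.419 7.175 58.778
4 1.717 3.617 69.220
final: 69.220 5.981

Arc 1: start y=18.030, vy=14.150 → t=3.842, apex=28.235, x_land=23.357, impact vy=-23.537
  bounce: vy ← 0.71·23.537 = 16.711
Arc 2: start y=0.000, vy=16.711 → t=3.407, apex=14.233, x_land=44.071, impact vy=-16.711
  bounce: vy ← 0.71·16.711 = 11.865
Arc 3: start y=0.000, vy=11.865 → t=2.419, apex=7.175, x_land=58.778, impact vy=-11.865
  bounce: vy ← 0.71·11.865 = 8.424
Arc 4: start y=0.000, vy=8.424 → t=1.717, apex=3.617, x_land=69.220, impact vy=-8.424
  bounce: vy ← 0.71·8.424 = 5.981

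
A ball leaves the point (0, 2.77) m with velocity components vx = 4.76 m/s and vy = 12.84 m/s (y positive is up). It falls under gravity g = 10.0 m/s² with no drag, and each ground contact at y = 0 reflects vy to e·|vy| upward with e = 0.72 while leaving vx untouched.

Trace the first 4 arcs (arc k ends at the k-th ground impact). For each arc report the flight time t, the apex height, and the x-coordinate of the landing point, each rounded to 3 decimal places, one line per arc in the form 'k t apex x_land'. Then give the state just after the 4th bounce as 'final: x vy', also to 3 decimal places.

1 2.768 11.013 13.176
2 2.137 5.709 23.349
3 1.539 2.960 30.674
4 1.108 1.534 35.947
final: 35.947 3.988

Arc 1: start y=2.770, vy=12.840 → t=2.768, apex=11.013, x_land=13.176, impact vy=-14.841
  bounce: vy ← 0.72·14.841 = 10.686
Arc 2: start y=0.000, vy=10.686 → t=2.137, apex=5.709, x_land=23.349, impact vy=-10.686
  bounce: vy ← 0.72·10.686 = 7.694
Arc 3: start y=0.000, vy=7.694 → t=1.539, apex=2.960, x_land=30.674, impact vy=-7.694
  bounce: vy ← 0.72·7.694 = 5.540
Arc 4: start y=0.000, vy=5.540 → t=1.108, apex=1.534, x_land=35.947, impact vy=-5.540
  bounce: vy ← 0.72·5.540 = 3.988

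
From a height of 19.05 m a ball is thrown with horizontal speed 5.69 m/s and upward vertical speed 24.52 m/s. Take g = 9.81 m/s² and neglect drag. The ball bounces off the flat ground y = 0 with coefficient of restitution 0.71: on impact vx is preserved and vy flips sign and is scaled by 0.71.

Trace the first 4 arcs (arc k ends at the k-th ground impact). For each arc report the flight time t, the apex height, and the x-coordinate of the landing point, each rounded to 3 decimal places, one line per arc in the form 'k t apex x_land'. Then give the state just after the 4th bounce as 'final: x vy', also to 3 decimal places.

Arc 1: start y=19.050, vy=24.520 → t=5.682, apex=49.694, x_land=32.333, impact vy=-31.225
  bounce: vy ← 0.71·31.225 = 22.170
Arc 2: start y=0.000, vy=22.170 → t=4.520, apex=25.051, x_land=58.051, impact vy=-22.170
  bounce: vy ← 0.71·22.170 = 15.740
Arc 3: start y=0.000, vy=15.740 → t=3.209, apex=12.628, x_land=76.310, impact vy=-15.740
  bounce: vy ← 0.71·15.740 = 11.176
Arc 4: start y=0.000, vy=11.176 → t=2.278, apex=6.366, x_land=89.275, impact vy=-11.176
  bounce: vy ← 0.71·11.176 = 7.935

1 5.682 49.694 32.333
2 4.520 25.051 58.051
3 3.209 12.628 76.310
4 2.278 6.366 89.275
final: 89.275 7.935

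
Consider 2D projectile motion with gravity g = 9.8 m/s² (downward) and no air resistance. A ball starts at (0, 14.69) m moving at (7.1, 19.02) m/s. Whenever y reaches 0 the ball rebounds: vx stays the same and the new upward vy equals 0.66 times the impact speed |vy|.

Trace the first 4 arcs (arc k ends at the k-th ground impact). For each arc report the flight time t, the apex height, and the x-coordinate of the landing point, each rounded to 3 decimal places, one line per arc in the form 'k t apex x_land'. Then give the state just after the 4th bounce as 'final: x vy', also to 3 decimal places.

Arc 1: start y=14.690, vy=19.020 → t=4.542, apex=33.147, x_land=32.246, impact vy=-25.489
  bounce: vy ← 0.66·25.489 = 16.823
Arc 2: start y=0.000, vy=16.823 → t=3.433, apex=14.439, x_land=56.622, impact vy=-16.823
  bounce: vy ← 0.66·16.823 = 11.103
Arc 3: start y=0.000, vy=11.103 → t=2.266, apex=6.290, x_land=72.710, impact vy=-11.103
  bounce: vy ← 0.66·11.103 = 7.328
Arc 4: start y=0.000, vy=7.328 → t=1.496, apex=2.740, x_land=83.328, impact vy=-7.328
  bounce: vy ← 0.66·7.328 = 4.836

1 4.542 33.147 32.246
2 3.433 14.439 56.622
3 2.266 6.290 72.710
4 1.496 2.740 83.328
final: 83.328 4.836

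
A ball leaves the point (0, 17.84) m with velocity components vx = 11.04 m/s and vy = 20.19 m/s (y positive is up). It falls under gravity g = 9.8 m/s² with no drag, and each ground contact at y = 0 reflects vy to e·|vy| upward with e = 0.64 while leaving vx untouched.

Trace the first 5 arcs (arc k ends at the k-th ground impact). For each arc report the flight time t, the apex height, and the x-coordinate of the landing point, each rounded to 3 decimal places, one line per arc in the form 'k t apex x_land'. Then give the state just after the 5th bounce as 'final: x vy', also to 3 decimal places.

1 4.868 38.638 53.746
2 3.594 15.826 93.427
3 2.300 6.482 118.823
4 1.472 2.655 135.077
5 0.942 1.088 145.479
final: 145.479 2.955

Arc 1: start y=17.840, vy=20.190 → t=4.868, apex=38.638, x_land=53.746, impact vy=-27.519
  bounce: vy ← 0.64·27.519 = 17.612
Arc 2: start y=0.000, vy=17.612 → t=3.594, apex=15.826, x_land=93.427, impact vy=-17.612
  bounce: vy ← 0.64·17.612 = 11.272
Arc 3: start y=0.000, vy=11.272 → t=2.300, apex=6.482, x_land=118.823, impact vy=-11.272
  bounce: vy ← 0.64·11.272 = 7.214
Arc 4: start y=0.000, vy=7.214 → t=1.472, apex=2.655, x_land=135.077, impact vy=-7.214
  bounce: vy ← 0.64·7.214 = 4.617
Arc 5: start y=0.000, vy=4.617 → t=0.942, apex=1.088, x_land=145.479, impact vy=-4.617
  bounce: vy ← 0.64·4.617 = 2.955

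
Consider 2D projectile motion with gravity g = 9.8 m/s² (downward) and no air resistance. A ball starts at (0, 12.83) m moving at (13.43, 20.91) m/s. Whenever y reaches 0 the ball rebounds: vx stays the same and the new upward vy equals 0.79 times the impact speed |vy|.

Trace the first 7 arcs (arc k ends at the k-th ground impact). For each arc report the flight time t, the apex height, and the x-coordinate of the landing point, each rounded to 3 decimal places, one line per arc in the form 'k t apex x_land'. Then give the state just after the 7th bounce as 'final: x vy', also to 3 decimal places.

Arc 1: start y=12.830, vy=20.910 → t=4.812, apex=35.138, x_land=64.619, impact vy=-26.243
  bounce: vy ← 0.79·26.243 = 20.732
Arc 2: start y=0.000, vy=20.732 → t=4.231, apex=21.929, x_land=121.441, impact vy=-20.732
  bounce: vy ← 0.79·20.732 = 16.378
Arc 3: start y=0.000, vy=16.378 → t=3.343, apex=13.686, x_land=166.331, impact vy=-16.378
  bounce: vy ← 0.79·16.378 = 12.939
Arc 4: start y=0.000, vy=12.939 → t=2.641, apex=8.541, x_land=201.794, impact vy=-12.939
  bounce: vy ← 0.79·12.939 = 10.222
Arc 5: start y=0.000, vy=10.222 → t=2.086, apex=5.331, x_land=229.810, impact vy=-10.222
  bounce: vy ← 0.79·10.222 = 8.075
Arc 6: start y=0.000, vy=8.075 → t=1.648, apex=3.327, x_land=251.942, impact vy=-8.075
  bounce: vy ← 0.79·8.075 = 6.379
Arc 7: start y=0.000, vy=6.379 → t=1.302, apex=2.076, x_land=269.427, impact vy=-6.379
  bounce: vy ← 0.79·6.379 = 5.040

1 4.812 35.138 64.619
2 4.231 21.929 121.441
3 3.343 13.686 166.331
4 2.641 8.541 201.794
5 2.086 5.331 229.810
6 1.648 3.327 251.942
7 1.302 2.076 269.427
final: 269.427 5.040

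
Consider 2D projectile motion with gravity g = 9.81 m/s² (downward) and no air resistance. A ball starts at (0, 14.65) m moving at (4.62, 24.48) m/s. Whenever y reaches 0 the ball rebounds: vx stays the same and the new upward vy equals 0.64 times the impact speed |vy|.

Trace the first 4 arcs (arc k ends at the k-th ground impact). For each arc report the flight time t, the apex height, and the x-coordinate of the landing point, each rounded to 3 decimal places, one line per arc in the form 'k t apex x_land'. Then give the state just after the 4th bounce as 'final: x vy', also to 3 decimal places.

Arc 1: start y=14.650, vy=24.480 → t=5.531, apex=45.194, x_land=25.552, impact vy=-29.778
  bounce: vy ← 0.64·29.778 = 19.058
Arc 2: start y=0.000, vy=19.058 → t=3.885, apex=18.511, x_land=43.503, impact vy=-19.058
  bounce: vy ← 0.64·19.058 = 12.197
Arc 3: start y=0.000, vy=12.197 → t=2.487, apex=7.582, x_land=54.991, impact vy=-12.197
  bounce: vy ← 0.64·12.197 = 7.806
Arc 4: start y=0.000, vy=7.806 → t=1.591, apex=3.106, x_land=62.343, impact vy=-7.806
  bounce: vy ← 0.64·7.806 = 4.996

1 5.531 45.194 25.552
2 3.885 18.511 43.503
3 2.487 7.582 54.991
4 1.591 3.106 62.343
final: 62.343 4.996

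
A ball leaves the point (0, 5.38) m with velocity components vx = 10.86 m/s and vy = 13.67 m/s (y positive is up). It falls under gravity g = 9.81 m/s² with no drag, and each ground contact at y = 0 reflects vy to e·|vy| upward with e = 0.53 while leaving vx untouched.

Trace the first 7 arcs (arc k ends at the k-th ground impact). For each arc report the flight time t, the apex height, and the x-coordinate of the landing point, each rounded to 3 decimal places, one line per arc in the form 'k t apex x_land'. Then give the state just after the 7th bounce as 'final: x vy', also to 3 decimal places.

1 3.137 14.904 34.064
2 1.848 4.187 54.130
3 0.979 1.176 64.766
4 0.519 0.330 70.402
5 0.275 0.093 73.390
6 0.146 0.026 74.973
7 0.077 0.007 75.812
final: 75.812 0.201

Arc 1: start y=5.380, vy=13.670 → t=3.137, apex=14.904, x_land=34.064, impact vy=-17.100
  bounce: vy ← 0.53·17.100 = 9.063
Arc 2: start y=0.000, vy=9.063 → t=1.848, apex=4.187, x_land=54.130, impact vy=-9.063
  bounce: vy ← 0.53·9.063 = 4.804
Arc 3: start y=0.000, vy=4.804 → t=0.979, apex=1.176, x_land=64.766, impact vy=-4.804
  bounce: vy ← 0.53·4.804 = 2.546
Arc 4: start y=0.000, vy=2.546 → t=0.519, apex=0.330, x_land=70.402, impact vy=-2.546
  bounce: vy ← 0.53·2.546 = 1.349
Arc 5: start y=0.000, vy=1.349 → t=0.275, apex=0.093, x_land=73.390, impact vy=-1.349
  bounce: vy ← 0.53·1.349 = 0.715
Arc 6: start y=0.000, vy=0.715 → t=0.146, apex=0.026, x_land=74.973, impact vy=-0.715
  bounce: vy ← 0.53·0.715 = 0.379
Arc 7: start y=0.000, vy=0.379 → t=0.077, apex=0.007, x_land=75.812, impact vy=-0.379
  bounce: vy ← 0.53·0.379 = 0.201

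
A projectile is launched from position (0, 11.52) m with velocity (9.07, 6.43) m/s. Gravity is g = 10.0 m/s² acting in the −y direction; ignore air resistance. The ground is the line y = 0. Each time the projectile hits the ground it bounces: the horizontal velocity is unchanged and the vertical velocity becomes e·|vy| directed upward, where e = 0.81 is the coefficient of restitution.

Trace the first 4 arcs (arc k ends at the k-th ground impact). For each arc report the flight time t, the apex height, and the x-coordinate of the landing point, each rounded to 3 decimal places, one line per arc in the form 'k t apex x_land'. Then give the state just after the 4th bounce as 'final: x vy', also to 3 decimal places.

Arc 1: start y=11.520, vy=6.430 → t=2.291, apex=13.587, x_land=20.784, impact vy=-16.485
  bounce: vy ← 0.81·16.485 = 13.353
Arc 2: start y=0.000, vy=13.353 → t=2.671, apex=8.915, x_land=45.005, impact vy=-13.353
  bounce: vy ← 0.81·13.353 = 10.816
Arc 3: start y=0.000, vy=10.816 → t=2.163, apex=5.849, x_land=64.625, impact vy=-10.816
  bounce: vy ← 0.81·10.816 = 8.761
Arc 4: start y=0.000, vy=8.761 → t=1.752, apex=3.837, x_land=80.517, impact vy=-8.761
  bounce: vy ← 0.81·8.761 = 7.096

1 2.291 13.587 20.784
2 2.671 8.915 45.005
3 2.163 5.849 64.625
4 1.752 3.837 80.517
final: 80.517 7.096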